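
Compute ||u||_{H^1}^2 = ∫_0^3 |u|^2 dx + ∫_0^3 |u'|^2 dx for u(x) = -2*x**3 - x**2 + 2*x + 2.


||u||_{H^1}^2 = 113124/35

The H^1 norm (squared) on an interval (0, L) is
  ||u||_{H^1}^2 = ∫_0^L u(x)^2 dx + ∫_0^L u'(x)^2 dx.
Compute u'(x) = -6*x**2 - 2*x + 2.
Then u(x)^2 = 4*x**6 + 4*x**5 - 7*x**4 - 12*x**3 + 8*x + 4 and u'(x)^2 = 36*x**4 + 24*x**3 - 20*x**2 - 8*x + 4.
Integrate each monomial from 0 to 3 using ∫_0^3 c·x^n dx = c·3^(n+1)/(n+1):
  ∫_0^3 u(x)^2 dx = ∫_0^3 (4*x^6 + 4*x^5 - 7*x^4 - 12*x^3 + 8*x + 4) dx. Term by term:
    ∫_0^3 4*x^6 dx = 8748/7;  ∫_0^3 4*x^5 dx = 486;  ∫_0^3 -7*x^4 dx = -1701/5;
    ∫_0^3 -12*x^3 dx = -243;  ∫_0^3 8*x dx = 36;  ∫_0^3 4 dx = 12.
  Sum: 8748/7 + 486 − 1701/5 − 243 + 36 + 12 = 42018/35.
  ∫_0^3 u'(x)^2 dx = ∫_0^3 (36*x^4 + 24*x^3 - 20*x^2 - 8*x + 4) dx. Term by term:
    ∫_0^3 36*x^4 dx = 8748/5;  ∫_0^3 24*x^3 dx = 486;  ∫_0^3 -20*x^2 dx = -180;
    ∫_0^3 -8*x dx = -36;  ∫_0^3 4 dx = 12.
  Sum: 8748/5 + 486 − 180 − 36 + 12 = 10158/5.
Adding: ||u||_{H^1}^2 = 42018/35 + 10158/5 = 113124/35.


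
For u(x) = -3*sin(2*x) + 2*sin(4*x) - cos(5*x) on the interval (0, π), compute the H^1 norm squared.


||u||_{H^1(0,π)}^2 = 3952/63 + 139*π/2

u'(x) = 5*sin(5*x) - 6*cos(2*x) + 8*cos(4*x).
Expand u² and (u')² and integrate term by term on (0, π), using: for integers n ≥ 1, ∫_0^π sin²(nx) dx = ∫_0^π cos²(nx) dx = π/2; for n ≠ n', ∫_0^π sin(nx)sin(n'x) dx = ∫_0^π cos(nx)cos(n'x) dx = 0; and by product-to-sum, ∫_0^π sin(nx)cos(n'x) dx = ½∫_0^π [sin((n+n')x) + sin((n−n')x)] dx, which is 0 when n+n' is even and 2n/(n²−n'²) when n+n' is odd (it need not vanish on (0, π)).
  u² squared terms: (-1)²·∫cos(5x)² dx = 1·π/2 = π/2;  (-3)²·∫sin(2x)² dx = 9·π/2 = 9*π/2;  (2)²·∫sin(4x)² dx = 4·π/2 = 2*π.
  u² cross terms: 2·(-1)·(-3)·∫cos(5x)·sin(2x) dx = 6·(-4/21) = -8/7;  2·(-1)·(2)·∫cos(5x)·sin(4x) dx = -4·(-8/9) = 32/9;  2·(-3)·(2)·∫sin(2x)·sin(4x) dx = -12·(0) = 0.
  So ∫_0^π u² dx = π/2 + 9*π/2 + 2*π − 8/7 + 32/9 + 0 = 152/63 + 7*π.
  (u')² squared terms: (-6)²·∫cos(2x)² dx = 36·π/2 = 18*π;  (5)²·∫sin(5x)² dx = 25·π/2 = 25*π/2;  (8)²·∫cos(4x)² dx = 64·π/2 = 32*π.
  (u')² cross terms: 2·(-6)·(5)·∫cos(2x)·sin(5x) dx = -60·(10/21) = -200/7;  2·(-6)·(8)·∫cos(2x)·cos(4x) dx = -96·(0) = 0;  2·(5)·(8)·∫sin(5x)·cos(4x) dx = 80·(10/9) = 800/9.
  So ∫_0^π (u')² dx = 18*π + 25*π/2 + 32*π − 200/7 + 0 + 800/9 = 3800/63 + 125*π/2.
||u||_{H^1}^2 = (152/63 + 7*π) + (3800/63 + 125*π/2) = 3952/63 + 139*π/2.


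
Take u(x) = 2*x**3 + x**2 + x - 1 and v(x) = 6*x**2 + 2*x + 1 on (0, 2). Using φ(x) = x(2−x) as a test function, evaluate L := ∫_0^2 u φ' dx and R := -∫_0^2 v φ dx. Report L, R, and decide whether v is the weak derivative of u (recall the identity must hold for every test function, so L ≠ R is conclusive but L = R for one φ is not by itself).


LHS = -68/5, RHS = -68/5. Yes, v = u' weakly.

u(x) = 2*x**3 + x**2 + x - 1, classical derivative u'(x) = 6*x**2 + 2*x + 1.
φ(x) = x(2−x), so φ'(x) = 2 - 2*x.
Note φ(0) = φ(2) = 0, so the boundary term u·φ vanishes.
LHS = ∫_0^2 u(x) φ'(x) dx = ∫_0^2 (-4*x^4 + 2*x^3 + 4*x - 2) dx. Term by term:
  ∫_0^2 -4*x^4 dx = -128/5;  ∫_0^2 2*x^3 dx = 8;  ∫_0^2 4*x dx = 8;
  ∫_0^2 -2 dx = -4.
Sum: -128/5 + 8 + 8 − 4 = -68/5.
So LHS = -68/5.
∫_0^2 v(x) φ(x) dx = ∫_0^2 (-6*x^4 + 10*x^3 + 3*x^2 + 2*x) dx. Term by term:
  ∫_0^2 -6*x^4 dx = -192/5;  ∫_0^2 10*x^3 dx = 40;  ∫_0^2 3*x^2 dx = 8;
  ∫_0^2 2*x dx = 4.
Sum: -192/5 + 40 + 8 + 4 = 68/5.
So RHS = -∫_0^2 v(x) φ(x) dx = -68/5.
LHS = RHS, so the identity holds for this test φ.
Moreover u is smooth here and v(x) = u'(x) = 6*x**2 + 2*x + 1 pointwise, so the identity holds for every test function. Hence v is the weak derivative of u.


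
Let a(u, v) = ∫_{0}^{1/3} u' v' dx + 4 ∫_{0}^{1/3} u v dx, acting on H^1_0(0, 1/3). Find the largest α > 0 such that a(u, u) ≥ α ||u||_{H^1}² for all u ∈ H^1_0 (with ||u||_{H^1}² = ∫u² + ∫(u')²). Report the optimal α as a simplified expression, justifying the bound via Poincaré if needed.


α = 1

Coercivity of a(·,·) on H^1_0(0, 1/3) means a(u, u) ≥ α ||u||_{H^1}² for every u ∈ H^1_0.
The interval has length L = 1/3, and Poincaré/coercivity depend only on L. Here a(u, u) = ∫(u')² + (4)·∫u².
Here c = 4 ≥ 1, so a(u,u) = ∫(u')² + c∫u² ≥ ∫(u')² + ∫u² = ||u||_{H^1}², i.e. α = 1 works. No larger α is possible: a(u,u) ≥ α||u||_{H^1}² means (1−α)∫(u')² ≥ (α−c)∫u², and for the modes u_n = sin(nπ(x−x₀)/L) (x₀ the left endpoint) one has ∫u_n²/∫(u_n')² = (L/(nπ))² → 0, so a(u_n,u_n)/||u_n||_{H^1}² → 1. Hence the optimal constant is α = 1.
Therefore α = 1.


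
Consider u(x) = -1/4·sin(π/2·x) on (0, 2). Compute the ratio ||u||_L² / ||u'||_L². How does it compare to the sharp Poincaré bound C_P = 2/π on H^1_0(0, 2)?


||u||_L² / ||u'||_L² = 2/π = C_P.

u(x) = -1/4·sin(π/2·x), so u'(x) = -π*cos(π*x/2)/8.
Writing u(x) = A·sin(kπx/L) with A = -1/4 and k = 1, use ∫_0^L sin²(kπx/L) dx = L/2 and ∫_0^L cos²(kπx/L) dx = L/2.
u² = 1/16·sin²(π/2·x) and (u')² = π^2/64·cos²(π/2·x), and each of sin², cos² integrates to L/2 = 1 over (0, 2).
∫_0^2 u² dx = 1/16, so ||u||_L² = 1/4.
∫_0^2 (u')² dx = π^2/64, so ||u'||_L² = π/8.
Ratio ||u||_L² / ||u'||_L² = 2/π.
Sharp Poincaré constant on H^1_0(0, 2) is C_P = L/π = 2/π, achieved by sin(π/2·x).
This is the k = 1 eigenfunction (up to amplitude), so the ratio equals the sharp Poincaré constant exactly.


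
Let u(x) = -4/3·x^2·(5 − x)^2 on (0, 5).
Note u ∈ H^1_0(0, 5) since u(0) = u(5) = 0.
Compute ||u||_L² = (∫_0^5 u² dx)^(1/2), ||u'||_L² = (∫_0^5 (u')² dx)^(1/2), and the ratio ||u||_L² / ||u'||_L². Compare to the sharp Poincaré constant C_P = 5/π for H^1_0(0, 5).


||u||_L² / ||u'||_L² = 5*sqrt(3)/6 < C_P = 5/π.

u(x) = -4/3·x^2·(5 − x)^2, so u'(x) = 8*x*(x*(5 - x) - (x - 5)^2)/3.
u(x) = -4/3·x^2·(5 − x)^2 vanishes at x = 0 and x = 5, so u ∈ H^1_0(0, 5). Differentiate via the product rule and integrate the resulting polynomials term by term.
  ∫_0^5 u² dx = ∫_0^5 (16*x^8/9 - 320*x^7/9 + 800*x^6/3 - 8000*x^5/9 + 10000*x^4/9) dx. Term by term:
    ∫_0^5 16*x^8/9 dx = 31250000/81;  ∫_0^5 -320*x^7/9 dx = -15625000/9;  ∫_0^5 800*x^6/3 dx = 62500000/21;
    ∫_0^5 -8000*x^5/9 dx = -62500000/27;  ∫_0^5 10000*x^4/9 dx = 6250000/9.
  Sum: 31250000/81 − 15625000/9 + 62500000/21 − 62500000/27 + 6250000/9 = 3125000/567.
  ∫_0^5 (u')² dx = ∫_0^5 (256*x^6/9 - 1280*x^5/3 + 20800*x^4/9 - 16000*x^3/3 + 40000*x^2/9) dx. Term by term:
    ∫_0^5 256*x^6/9 dx = 20000000/63;  ∫_0^5 -1280*x^5/3 dx = -10000000/9;  ∫_0^5 20800*x^4/9 dx = 13000000/9;
    ∫_0^5 -16000*x^3/3 dx = -2500000/3;  ∫_0^5 40000*x^2/9 dx = 5000000/27.
  Sum: 20000000/63 − 10000000/9 + 13000000/9 − 2500000/3 + 5000000/27 = 500000/189.
∫_0^5 u² dx = 3125000/567, so ||u||_L² = 1250*sqrt(14)/63.
∫_0^5 (u')² dx = 500000/189, so ||u'||_L² = 500*sqrt(42)/63.
Ratio ||u||_L² / ||u'||_L² = 5*sqrt(3)/6.
Sharp Poincaré constant on H^1_0(0, 5) is C_P = L/π = 5/π, achieved by sin(π/5·x).
A polynomial bump cannot attain the sharp Poincaré constant (only the first sine eigenfunction does), so the ratio is strictly less than C_P, consistent with ||u||_L² ≤ C_P ||u'||_L².


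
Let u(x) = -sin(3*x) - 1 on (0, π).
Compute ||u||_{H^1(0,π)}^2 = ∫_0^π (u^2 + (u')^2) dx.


||u||_{H^1(0,π)}^2 = 4/3 + 6*π

u'(x) = -3*cos(3*x).
Expand u² and (u')² and integrate term by term on (0, π), using: for integers n ≥ 1, ∫_0^π sin²(nx) dx = ∫_0^π cos²(nx) dx = π/2; for n ≠ n', ∫_0^π sin(nx)sin(n'x) dx = ∫_0^π cos(nx)cos(n'x) dx = 0; and by product-to-sum, ∫_0^π sin(nx)cos(n'x) dx = ½∫_0^π [sin((n+n')x) + sin((n−n')x)] dx, which is 0 when n+n' is even and 2n/(n²−n'²) when n+n' is odd (it need not vanish on (0, π)). For the constant mode: ∫_0^π 1 dx = π, ∫_0^π cos(nx) dx = 0, ∫_0^π sin(nx) dx = (1−(−1)^n)/n.
  u² squared terms: (-1)²·∫1 dx = 1·π = π;  (-1)²·∫sin(3x)² dx = 1·π/2 = π/2.
  u² cross terms: 2·(-1)·(-1)·∫1·sin(3x) dx = 2·(2/3) = 4/3.
  So ∫_0^π u² dx = π + π/2 + 4/3 = 4/3 + 3*π/2.
  (u')² squared terms: (-3)²·∫cos(3x)² dx = 9·π/2 = 9*π/2.
  So ∫_0^π (u')² dx = 9*π/2.
||u||_{H^1}^2 = (4/3 + 3*π/2) + (9*π/2) = 4/3 + 6*π.


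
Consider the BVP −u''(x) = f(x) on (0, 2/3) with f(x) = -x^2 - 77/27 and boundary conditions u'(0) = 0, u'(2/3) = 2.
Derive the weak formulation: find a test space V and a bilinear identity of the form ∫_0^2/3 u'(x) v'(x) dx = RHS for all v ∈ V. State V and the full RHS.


V = H^1(0, 2/3) (v unrestricted at boundary; u is determined up to an additive constant); weak form: ∫_0^2/3 u'v' dx = ∫_0^2/3 (-x^2 - 77/27) v dx + 2·v(2/3) for all v ∈ V.

Multiply both sides by a test function v and integrate from 0 to 2/3:
  ∫_0^2/3 −u''(x) v(x) dx = ∫_0^2/3 f(x) v(x) dx.
Integrate the LHS by parts once:
  ∫_0^2/3 −u'' v dx = −[u'(x) v(x)]_0^2/3 + ∫_0^2/3 u'(x) v'(x) dx.
Thus ∫_0^2/3 u'(x) v'(x) dx = ∫_0^2/3 f(x) v(x) dx + [u'(x) v(x)]_0^2/3.
Choose V so that boundary terms are either known or forced to vanish.
u has inhomogeneous Neumann u'(0) = 0, u'(2/3) = 2. [u' v]_0^2/3 = (2)·v(2/3) − (0)·v(0) = 2·v(2/3). Take V = H^1(0, 2/3); boundary term becomes part of RHS.
Weak formulation: find u (satisfying any essential BC) such that ∫_0^2/3 u'(x) v'(x) dx = ∫_0^2/3 f v dx + 2·v(2/3) for all v ∈ V (Neumann data are natural BCs: they enter the RHS as boundary terms).
Substituting f(x) = -x^2 - 77/27, the right-hand side is ∫_0^2/3 (-x^2 - 77/27) v dx + 2·v(2/3).
Compatibility check (pure Neumann): taking v ≡ 1 ∈ V gives 0 = ∫_0^2/3 f dx + (2) − (0), i.e. ∫_0^2/3 f dx must equal u'(0) − u'(2/3) = -2. Indeed ∫_0^2/3 (-x^2 - 77/27) dx = -2, so the data are compatible. The solution is then unique only up to an additive constant (fix it e.g. by requiring ∫_0^2/3 u dx = 0).


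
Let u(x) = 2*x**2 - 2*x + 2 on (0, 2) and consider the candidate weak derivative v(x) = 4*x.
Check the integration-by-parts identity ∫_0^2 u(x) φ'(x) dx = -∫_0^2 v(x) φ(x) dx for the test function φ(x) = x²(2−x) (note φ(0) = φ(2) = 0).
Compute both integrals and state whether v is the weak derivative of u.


LHS = -56/15, RHS = -32/5. No, v is not the weak derivative of u.

u(x) = 2*x**2 - 2*x + 2, classical derivative u'(x) = 4*x - 2.
φ(x) = x²(2−x), so φ'(x) = x*(4 - 3*x).
Note φ(0) = φ(2) = 0, so the boundary term u·φ vanishes.
LHS = ∫_0^2 u(x) φ'(x) dx = ∫_0^2 (-6*x^4 + 14*x^3 - 14*x^2 + 8*x) dx. Term by term:
  ∫_0^2 -6*x^4 dx = -192/5;  ∫_0^2 14*x^3 dx = 56;  ∫_0^2 -14*x^2 dx = -112/3;
  ∫_0^2 8*x dx = 16.
Sum: -192/5 + 56 − 112/3 + 16 = -56/15.
So LHS = -56/15.
∫_0^2 v(x) φ(x) dx = ∫_0^2 (-4*x^4 + 8*x^3) dx. Term by term:
  ∫_0^2 -4*x^4 dx = -128/5;  ∫_0^2 8*x^3 dx = 32.
Sum: -128/5 + 32 = 32/5.
So RHS = -∫_0^2 v(x) φ(x) dx = -32/5.
LHS − RHS = 8/3 ≠ 0, so the identity fails.
(For a valid weak derivative the identity must hold for EVERY test function, in particular this one. The failure shows v is NOT the weak derivative of u.)
Correct weak derivative would be u'(x) = 4*x - 2.


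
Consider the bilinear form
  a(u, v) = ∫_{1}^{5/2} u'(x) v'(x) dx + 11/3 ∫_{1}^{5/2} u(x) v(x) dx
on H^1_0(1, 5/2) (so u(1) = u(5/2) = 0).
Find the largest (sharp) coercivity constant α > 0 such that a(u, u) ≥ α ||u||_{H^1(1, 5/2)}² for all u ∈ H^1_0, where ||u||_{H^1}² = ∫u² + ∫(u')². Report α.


α = 1

Coercivity of a(·,·) on H^1_0(1, 5/2) means a(u, u) ≥ α ||u||_{H^1}² for every u ∈ H^1_0.
The interval has length L = 3/2, and Poincaré/coercivity depend only on L. Here a(u, u) = ∫(u')² + (11/3)·∫u².
Here c = 11/3 ≥ 1, so a(u,u) = ∫(u')² + c∫u² ≥ ∫(u')² + ∫u² = ||u||_{H^1}², i.e. α = 1 works. No larger α is possible: a(u,u) ≥ α||u||_{H^1}² means (1−α)∫(u')² ≥ (α−c)∫u², and for the modes u_n = sin(nπ(x−x₀)/L) (x₀ the left endpoint) one has ∫u_n²/∫(u_n')² = (L/(nπ))² → 0, so a(u_n,u_n)/||u_n||_{H^1}² → 1. Hence the optimal constant is α = 1.
Therefore α = 1.


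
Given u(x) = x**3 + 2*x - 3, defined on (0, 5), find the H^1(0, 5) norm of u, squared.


||u||_{H^1}^2 = 795055/42

The H^1 norm (squared) on an interval (0, L) is
  ||u||_{H^1}^2 = ∫_0^L u(x)^2 dx + ∫_0^L u'(x)^2 dx.
Compute u'(x) = 3*x**2 + 2.
Then u(x)^2 = x**6 + 4*x**4 - 6*x**3 + 4*x**2 - 12*x + 9 and u'(x)^2 = 9*x**4 + 12*x**2 + 4.
Integrate each monomial from 0 to 5 using ∫_0^5 c·x^n dx = c·5^(n+1)/(n+1):
  ∫_0^5 u(x)^2 dx = ∫_0^5 (x^6 + 4*x^4 - 6*x^3 + 4*x^2 - 12*x + 9) dx. Term by term:
    ∫_0^5 x^6 dx = 78125/7;  ∫_0^5 4*x^4 dx = 2500;  ∫_0^5 -6*x^3 dx = -1875/2;
    ∫_0^5 4*x^2 dx = 500/3;  ∫_0^5 -12*x dx = -150;  ∫_0^5 9 dx = 45.
  Sum: 78125/7 + 2500 − 1875/2 + 500/3 − 150 + 45 = 536965/42.
  ∫_0^5 u'(x)^2 dx = ∫_0^5 (9*x^4 + 12*x^2 + 4) dx. Term by term:
    ∫_0^5 9*x^4 dx = 5625;  ∫_0^5 12*x^2 dx = 500;  ∫_0^5 4 dx = 20.
  Sum: 5625 + 500 + 20 = 6145.
Adding: ||u||_{H^1}^2 = 536965/42 + 6145 = 795055/42.


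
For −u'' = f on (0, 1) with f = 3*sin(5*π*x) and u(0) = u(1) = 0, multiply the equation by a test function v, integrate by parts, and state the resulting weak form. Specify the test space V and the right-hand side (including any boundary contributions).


V = H^1_0(0, 1) (so v(0) = v(1) = 0); weak form: ∫_0^1 u'v' dx = ∫_0^1 (3*sin(5*π*x)) v dx for all v ∈ V.

Multiply both sides by a test function v and integrate from 0 to 1:
  ∫_0^1 −u''(x) v(x) dx = ∫_0^1 f(x) v(x) dx.
Integrate the LHS by parts once:
  ∫_0^1 −u'' v dx = −[u'(x) v(x)]_0^1 + ∫_0^1 u'(x) v'(x) dx.
Thus ∫_0^1 u'(x) v'(x) dx = ∫_0^1 f(x) v(x) dx + [u'(x) v(x)]_0^1.
Choose V so that boundary terms are either known or forced to vanish.
u is Dirichlet: u(0) = u(1) = 0. Let V = H^1_0(0, 1); then v(0) = v(1) = 0, and [u' v]_0^1 = 0.
Weak formulation: find u (satisfying any essential BC) such that ∫_0^1 u'(x) v'(x) dx = ∫_0^1 f v dx for all v ∈ V.
Substituting f(x) = 3*sin(5*π*x), the right-hand side is ∫_0^1 (3*sin(5*π*x)) v dx.


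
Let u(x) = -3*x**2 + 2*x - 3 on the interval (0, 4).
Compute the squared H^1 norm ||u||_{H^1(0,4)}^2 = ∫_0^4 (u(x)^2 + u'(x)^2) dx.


||u||_{H^1}^2 = 31148/15

The H^1 norm (squared) on an interval (0, L) is
  ||u||_{H^1}^2 = ∫_0^L u(x)^2 dx + ∫_0^L u'(x)^2 dx.
Compute u'(x) = 2 - 6*x.
Then u(x)^2 = 9*x**4 - 12*x**3 + 22*x**2 - 12*x + 9 and u'(x)^2 = 36*x**2 - 24*x + 4.
Integrate each monomial from 0 to 4 using ∫_0^4 c·x^n dx = c·4^(n+1)/(n+1):
  ∫_0^4 u(x)^2 dx = ∫_0^4 (9*x^4 - 12*x^3 + 22*x^2 - 12*x + 9) dx. Term by term:
    ∫_0^4 9*x^4 dx = 9216/5;  ∫_0^4 -12*x^3 dx = -768;  ∫_0^4 22*x^2 dx = 1408/3;
    ∫_0^4 -12*x dx = -96;  ∫_0^4 9 dx = 36.
  Sum: 9216/5 − 768 + 1408/3 − 96 + 36 = 22268/15.
  ∫_0^4 u'(x)^2 dx = ∫_0^4 (36*x^2 - 24*x + 4) dx. Term by term:
    ∫_0^4 36*x^2 dx = 768;  ∫_0^4 -24*x dx = -192;  ∫_0^4 4 dx = 16.
  Sum: 768 − 192 + 16 = 592.
Adding: ||u||_{H^1}^2 = 22268/15 + 592 = 31148/15.


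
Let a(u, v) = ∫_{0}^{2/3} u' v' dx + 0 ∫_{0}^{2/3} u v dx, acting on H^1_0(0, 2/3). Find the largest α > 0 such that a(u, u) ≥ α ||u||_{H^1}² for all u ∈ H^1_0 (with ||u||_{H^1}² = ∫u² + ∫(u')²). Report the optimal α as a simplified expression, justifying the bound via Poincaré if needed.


α = 9*π^2/(4 + 9*π^2)

Coercivity of a(·,·) on H^1_0(0, 2/3) means a(u, u) ≥ α ||u||_{H^1}² for every u ∈ H^1_0.
The interval has length L = 2/3, and Poincaré/coercivity depend only on L. Here a(u, u) = ∫(u')² + (0)·∫u².
Here c = 0, so a(u,u) = ∫(u')² alone. The condition a(u,u) ≥ α||u||_{H^1}² reads (1−α)∫(u')² ≥ (α−c)∫u². Any admissible α is ≤ 1 (rapidly oscillating u have ∫u²/∫(u')² → 0), and α = 1 would force 0 ≥ (1−c)∫u², impossible since c < 1; so 1−α > 0. By the sharp Poincaré inequality on H^1_0 of an interval of length L, ∫(u')² ≥ (π/L)²∫u² with equality for the first sine mode sin(π(x−x₀)/L) (x₀ the left endpoint), so the inequality holds for all u iff (1−α)(π/L)² ≥ α − c, i.e. α ≤ ((π/L)² + c)/((π/L)² + 1) = (1 + c(L/π)²)/(1 + (L/π)²). (Direct route, valid since c ≤ 0: Poincaré gives c∫u² ≥ c(L/π)²∫(u')², so a(u,u) ≥ (1 + c(L/π)²)∫(u')², while ||u||_{H^1}² ≤ (1 + (L/π)²)∫(u')²; dividing yields the same α.) With (π/L)² = 9*π^2/4 and c = 0, the largest admissible constant is α = ((π/L)² + c)/((π/L)² + 1).
Simplifying, α = 9*π^2/(4 + 9*π^2).


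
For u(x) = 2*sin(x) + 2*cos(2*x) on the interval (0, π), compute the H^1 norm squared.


||u||_{H^1(0,π)}^2 = -80/3 + 14*π

u'(x) = -4*sin(2*x) + 2*cos(x).
Expand u² and (u')² and integrate term by term on (0, π), using: for integers n ≥ 1, ∫_0^π sin²(nx) dx = ∫_0^π cos²(nx) dx = π/2; for n ≠ n', ∫_0^π sin(nx)sin(n'x) dx = ∫_0^π cos(nx)cos(n'x) dx = 0; and by product-to-sum, ∫_0^π sin(nx)cos(n'x) dx = ½∫_0^π [sin((n+n')x) + sin((n−n')x)] dx, which is 0 when n+n' is even and 2n/(n²−n'²) when n+n' is odd (it need not vanish on (0, π)).
  u² squared terms: (2)²·∫cos(2x)² dx = 4·π/2 = 2*π;  (2)²·∫sin(x)² dx = 4·π/2 = 2*π.
  u² cross terms: 2·(2)·(2)·∫cos(2x)·sin(x) dx = 8·(-2/3) = -16/3.
  So ∫_0^π u² dx = 2*π + 2*π − 16/3 = -16/3 + 4*π.
  (u')² squared terms: (-4)²·∫sin(2x)² dx = 16·π/2 = 8*π;  (2)²·∫cos(x)² dx = 4·π/2 = 2*π.
  (u')² cross terms: 2·(-4)·(2)·∫sin(2x)·cos(x) dx = -16·(4/3) = -64/3.
  So ∫_0^π (u')² dx = 8*π + 2*π − 64/3 = -64/3 + 10*π.
||u||_{H^1}^2 = (-16/3 + 4*π) + (-64/3 + 10*π) = -80/3 + 14*π.


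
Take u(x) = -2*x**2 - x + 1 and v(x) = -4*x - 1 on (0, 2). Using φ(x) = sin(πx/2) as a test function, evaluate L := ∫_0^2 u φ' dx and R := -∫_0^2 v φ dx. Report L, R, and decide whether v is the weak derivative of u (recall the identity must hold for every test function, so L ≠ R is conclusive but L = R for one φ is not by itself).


LHS = 20/π, RHS = 20/π. Yes, v = u' weakly.

u(x) = -2*x**2 - x + 1, classical derivative u'(x) = -4*x - 1.
φ(x) = sin(πx/2), so φ'(x) = π*cos(π*x/2)/2.
Note φ(0) = φ(2) = 0, so the boundary term u·φ vanishes.
LHS = ∫_0^2 u(x) φ'(x) dx = ∫_0^2 (-π*x^2*cos(π*x/2) - π*x*cos(π*x/2)/2 + π*cos(π*x/2)/2) dx. Term by term:
  ∫_0^2 π*cos(π*x/2)/2 dx = 0;  ∫_0^2 -π*x^2*cos(π*x/2) dx = 16/π;  ∫_0^2 -π*x*cos(π*x/2)/2 dx = 4/π.
Sum: 0 + 16/π + 4/π = 20/π.
So LHS = 20/π.
∫_0^2 v(x) φ(x) dx = ∫_0^2 (-4*x*sin(π*x/2) - sin(π*x/2)) dx. Term by term:
  ∫_0^2 -sin(π*x/2) dx = -4/π;  ∫_0^2 -4*x*sin(π*x/2) dx = -16/π.
Sum: -4/π − 16/π = -20/π.
So RHS = -∫_0^2 v(x) φ(x) dx = 20/π.
LHS = RHS, so the identity holds for this test φ.
Moreover u is smooth here and v(x) = u'(x) = -4*x - 1 pointwise, so the identity holds for every test function. Hence v is the weak derivative of u.


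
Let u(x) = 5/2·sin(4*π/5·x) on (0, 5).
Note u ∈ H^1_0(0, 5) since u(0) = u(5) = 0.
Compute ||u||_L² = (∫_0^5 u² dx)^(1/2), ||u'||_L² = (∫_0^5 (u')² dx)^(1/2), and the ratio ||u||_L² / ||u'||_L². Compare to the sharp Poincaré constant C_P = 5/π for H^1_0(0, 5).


||u||_L² / ||u'||_L² = 5/(4*π) < C_P = 5/π.

u(x) = 5/2·sin(4*π/5·x), so u'(x) = 2*π*cos(4*π*x/5).
Writing u(x) = A·sin(kπx/L) with A = 5/2 and k = 4, use ∫_0^L sin²(kπx/L) dx = L/2 and ∫_0^L cos²(kπx/L) dx = L/2.
u² = 25/4·sin²(4*π/5·x) and (u')² = 4*π^2·cos²(4*π/5·x), and each of sin², cos² integrates to L/2 = 5/2 over (0, 5).
∫_0^5 u² dx = 125/8, so ||u||_L² = 5*sqrt(10)/4.
∫_0^5 (u')² dx = 10*π^2, so ||u'||_L² = sqrt(10)*π.
Ratio ||u||_L² / ||u'||_L² = 5/(4*π).
Sharp Poincaré constant on H^1_0(0, 5) is C_P = L/π = 5/π, achieved by sin(π/5·x).
This is the k = 4 harmonic; the ratio L/(kπ) is strictly less than C_P = L/π, consistent with the sharp inequality ||u||_L² ≤ C_P ||u'||_L².


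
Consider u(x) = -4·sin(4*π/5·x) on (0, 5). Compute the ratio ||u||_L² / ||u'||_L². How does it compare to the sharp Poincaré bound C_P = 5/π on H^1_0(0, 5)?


||u||_L² / ||u'||_L² = 5/(4*π) < C_P = 5/π.

u(x) = -4·sin(4*π/5·x), so u'(x) = -16*π*cos(4*π*x/5)/5.
Writing u(x) = A·sin(kπx/L) with A = -4 and k = 4, use ∫_0^L sin²(kπx/L) dx = L/2 and ∫_0^L cos²(kπx/L) dx = L/2.
u² = 16·sin²(4*π/5·x) and (u')² = 256*π^2/25·cos²(4*π/5·x), and each of sin², cos² integrates to L/2 = 5/2 over (0, 5).
∫_0^5 u² dx = 40, so ||u||_L² = 2*sqrt(10).
∫_0^5 (u')² dx = 128*π^2/5, so ||u'||_L² = 8*sqrt(10)*π/5.
Ratio ||u||_L² / ||u'||_L² = 5/(4*π).
Sharp Poincaré constant on H^1_0(0, 5) is C_P = L/π = 5/π, achieved by sin(π/5·x).
This is the k = 4 harmonic; the ratio L/(kπ) is strictly less than C_P = L/π, consistent with the sharp inequality ||u||_L² ≤ C_P ||u'||_L².


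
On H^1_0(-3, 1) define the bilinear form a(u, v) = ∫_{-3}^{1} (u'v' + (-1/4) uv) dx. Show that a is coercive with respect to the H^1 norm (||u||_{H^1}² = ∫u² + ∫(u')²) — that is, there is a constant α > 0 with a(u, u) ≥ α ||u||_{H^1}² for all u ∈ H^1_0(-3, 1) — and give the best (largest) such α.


α = (-4 + π^2)/(π^2 + 16)

Coercivity of a(·,·) on H^1_0(-3, 1) means a(u, u) ≥ α ||u||_{H^1}² for every u ∈ H^1_0.
The interval has length L = 4, and Poincaré/coercivity depend only on L. Here a(u, u) = ∫(u')² + (-1/4)·∫u².
Here c = -1/4 < 0 with |c| < (π/L)² = π^2/16, so coercivity still holds. The condition a(u,u) ≥ α||u||_{H^1}² reads (1−α)∫(u')² ≥ (α−c)∫u². Any admissible α is ≤ 1 (rapidly oscillating u have ∫u²/∫(u')² → 0), and α = 1 would force 0 ≥ (1−c)∫u², impossible since c < 1; so 1−α > 0. By the sharp Poincaré inequality on H^1_0 of an interval of length L, ∫(u')² ≥ (π/L)²∫u² with equality for the first sine mode sin(π(x−x₀)/L) (x₀ the left endpoint), so the inequality holds for all u iff (1−α)(π/L)² ≥ α − c, i.e. α ≤ ((π/L)² + c)/((π/L)² + 1) = (1 + c(L/π)²)/(1 + (L/π)²). (Direct route, valid since c ≤ 0: Poincaré gives c∫u² ≥ c(L/π)²∫(u')², so a(u,u) ≥ (1 + c(L/π)²)∫(u')², while ||u||_{H^1}² ≤ (1 + (L/π)²)∫(u')²; dividing yields the same α.) With (π/L)² = π^2/16 and c = -1/4, the largest admissible constant is α = ((π/L)² + c)/((π/L)² + 1).
Simplifying, α = (-4 + π^2)/(π^2 + 16).


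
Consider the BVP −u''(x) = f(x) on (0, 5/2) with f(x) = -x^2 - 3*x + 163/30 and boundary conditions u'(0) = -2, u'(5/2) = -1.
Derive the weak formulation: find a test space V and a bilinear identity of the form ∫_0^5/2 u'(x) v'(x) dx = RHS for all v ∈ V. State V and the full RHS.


V = H^1(0, 5/2) (v unrestricted at boundary; u is determined up to an additive constant); weak form: ∫_0^5/2 u'v' dx = ∫_0^5/2 (-x^2 - 3*x + 163/30) v dx − v(5/2) + 2·v(0) for all v ∈ V.

Multiply both sides by a test function v and integrate from 0 to 5/2:
  ∫_0^5/2 −u''(x) v(x) dx = ∫_0^5/2 f(x) v(x) dx.
Integrate the LHS by parts once:
  ∫_0^5/2 −u'' v dx = −[u'(x) v(x)]_0^5/2 + ∫_0^5/2 u'(x) v'(x) dx.
Thus ∫_0^5/2 u'(x) v'(x) dx = ∫_0^5/2 f(x) v(x) dx + [u'(x) v(x)]_0^5/2.
Choose V so that boundary terms are either known or forced to vanish.
u has inhomogeneous Neumann u'(0) = -2, u'(5/2) = -1. [u' v]_0^5/2 = (-1)·v(5/2) − (-2)·v(0) = − v(5/2) + 2·v(0). Take V = H^1(0, 5/2); boundary term becomes part of RHS.
Weak formulation: find u (satisfying any essential BC) such that ∫_0^5/2 u'(x) v'(x) dx = ∫_0^5/2 f v dx − v(5/2) + 2·v(0) for all v ∈ V (Neumann data are natural BCs: they enter the RHS as boundary terms).
Substituting f(x) = -x^2 - 3*x + 163/30, the right-hand side is ∫_0^5/2 (-x^2 - 3*x + 163/30) v dx − v(5/2) + 2·v(0).
Compatibility check (pure Neumann): taking v ≡ 1 ∈ V gives 0 = ∫_0^5/2 f dx + (-1) − (-2), i.e. ∫_0^5/2 f dx must equal u'(0) − u'(5/2) = -1. Indeed ∫_0^5/2 (-x^2 - 3*x + 163/30) dx = -1, so the data are compatible. The solution is then unique only up to an additive constant (fix it e.g. by requiring ∫_0^5/2 u dx = 0).


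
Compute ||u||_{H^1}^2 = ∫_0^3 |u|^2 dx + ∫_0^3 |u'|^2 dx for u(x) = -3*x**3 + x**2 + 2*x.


||u||_{H^1}^2 = 32430/7

The H^1 norm (squared) on an interval (0, L) is
  ||u||_{H^1}^2 = ∫_0^L u(x)^2 dx + ∫_0^L u'(x)^2 dx.
Compute u'(x) = -9*x**2 + 2*x + 2.
Then u(x)^2 = 9*x**6 - 6*x**5 - 11*x**4 + 4*x**3 + 4*x**2 and u'(x)^2 = 81*x**4 - 36*x**3 - 32*x**2 + 8*x + 4.
Integrate each monomial from 0 to 3 using ∫_0^3 c·x^n dx = c·3^(n+1)/(n+1):
  ∫_0^3 u(x)^2 dx = ∫_0^3 (9*x^6 - 6*x^5 - 11*x^4 + 4*x^3 + 4*x^2) dx. Term by term:
    ∫_0^3 9*x^6 dx = 19683/7;  ∫_0^3 -6*x^5 dx = -729;  ∫_0^3 -11*x^4 dx = -2673/5;
    ∫_0^3 4*x^3 dx = 81;  ∫_0^3 4*x^2 dx = 36.
  Sum: 19683/7 − 729 − 2673/5 + 81 + 36 = 58284/35.
  ∫_0^3 u'(x)^2 dx = ∫_0^3 (81*x^4 - 36*x^3 - 32*x^2 + 8*x + 4) dx. Term by term:
    ∫_0^3 81*x^4 dx = 19683/5;  ∫_0^3 -36*x^3 dx = -729;  ∫_0^3 -32*x^2 dx = -288;
    ∫_0^3 8*x dx = 36;  ∫_0^3 4 dx = 12.
  Sum: 19683/5 − 729 − 288 + 36 + 12 = 14838/5.
Adding: ||u||_{H^1}^2 = 58284/35 + 14838/5 = 32430/7.


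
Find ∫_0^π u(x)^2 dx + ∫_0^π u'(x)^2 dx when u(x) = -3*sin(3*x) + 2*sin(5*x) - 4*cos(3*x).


||u||_{H^1(0,π)}^2 = 177*π

u'(x) = 12*sin(3*x) - 9*cos(3*x) + 10*cos(5*x).
Expand u² and (u')² and integrate term by term on (0, π), using: for integers n ≥ 1, ∫_0^π sin²(nx) dx = ∫_0^π cos²(nx) dx = π/2; for n ≠ n', ∫_0^π sin(nx)sin(n'x) dx = ∫_0^π cos(nx)cos(n'x) dx = 0; and by product-to-sum, ∫_0^π sin(nx)cos(n'x) dx = ½∫_0^π [sin((n+n')x) + sin((n−n')x)] dx, which is 0 when n+n' is even and 2n/(n²−n'²) when n+n' is odd (it need not vanish on (0, π)).
  u² squared terms: (-4)²·∫cos(3x)² dx = 16·π/2 = 8*π;  (-3)²·∫sin(3x)² dx = 9·π/2 = 9*π/2;  (2)²·∫sin(5x)² dx = 4·π/2 = 2*π.
  u² cross terms: 2·(-4)·(-3)·∫cos(3x)·sin(3x) dx = 24·(0) = 0;  2·(-4)·(2)·∫cos(3x)·sin(5x) dx = -16·(0) = 0;  2·(-3)·(2)·∫sin(3x)·sin(5x) dx = -12·(0) = 0.
  So ∫_0^π u² dx = 8*π + 9*π/2 + 2*π + 0 + 0 + 0 = 29*π/2.
  (u')² squared terms: (-9)²·∫cos(3x)² dx = 81·π/2 = 81*π/2;  (10)²·∫cos(5x)² dx = 100·π/2 = 50*π;  (12)²·∫sin(3x)² dx = 144·π/2 = 72*π.
  (u')² cross terms: 2·(-9)·(10)·∫cos(3x)·cos(5x) dx = -180·(0) = 0;  2·(-9)·(12)·∫cos(3x)·sin(3x) dx = -216·(0) = 0;  2·(10)·(12)·∫cos(5x)·sin(3x) dx = 240·(0) = 0.
  So ∫_0^π (u')² dx = 81*π/2 + 50*π + 72*π + 0 + 0 + 0 = 325*π/2.
||u||_{H^1}^2 = (29*π/2) + (325*π/2) = 177*π.


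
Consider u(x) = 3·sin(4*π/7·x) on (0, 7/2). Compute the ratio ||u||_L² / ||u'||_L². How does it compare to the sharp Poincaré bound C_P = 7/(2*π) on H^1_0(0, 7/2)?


||u||_L² / ||u'||_L² = 7/(4*π) < C_P = 7/(2*π).

u(x) = 3·sin(4*π/7·x), so u'(x) = 12*π*cos(4*π*x/7)/7.
Writing u(x) = A·sin(kπx/L) with A = 3 and k = 2, use ∫_0^L sin²(kπx/L) dx = L/2 and ∫_0^L cos²(kπx/L) dx = L/2.
u² = 9·sin²(4*π/7·x) and (u')² = 144*π^2/49·cos²(4*π/7·x), and each of sin², cos² integrates to L/2 = 7/4 over (0, 7/2).
∫_0^7/2 u² dx = 63/4, so ||u||_L² = 3*sqrt(7)/2.
∫_0^7/2 (u')² dx = 36*π^2/7, so ||u'||_L² = 6*sqrt(7)*π/7.
Ratio ||u||_L² / ||u'||_L² = 7/(4*π).
Sharp Poincaré constant on H^1_0(0, 7/2) is C_P = L/π = 7/(2*π), achieved by sin(2*π/7·x).
This is the k = 2 harmonic; the ratio L/(kπ) is strictly less than C_P = L/π, consistent with the sharp inequality ||u||_L² ≤ C_P ||u'||_L².


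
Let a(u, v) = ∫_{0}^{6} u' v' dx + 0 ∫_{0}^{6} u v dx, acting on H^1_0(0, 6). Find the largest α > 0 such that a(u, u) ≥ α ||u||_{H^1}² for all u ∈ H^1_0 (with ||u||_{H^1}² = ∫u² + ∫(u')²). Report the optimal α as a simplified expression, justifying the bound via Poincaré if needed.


α = π^2/(π^2 + 36)

Coercivity of a(·,·) on H^1_0(0, 6) means a(u, u) ≥ α ||u||_{H^1}² for every u ∈ H^1_0.
The interval has length L = 6, and Poincaré/coercivity depend only on L. Here a(u, u) = ∫(u')² + (0)·∫u².
Here c = 0, so a(u,u) = ∫(u')² alone. The condition a(u,u) ≥ α||u||_{H^1}² reads (1−α)∫(u')² ≥ (α−c)∫u². Any admissible α is ≤ 1 (rapidly oscillating u have ∫u²/∫(u')² → 0), and α = 1 would force 0 ≥ (1−c)∫u², impossible since c < 1; so 1−α > 0. By the sharp Poincaré inequality on H^1_0 of an interval of length L, ∫(u')² ≥ (π/L)²∫u² with equality for the first sine mode sin(π(x−x₀)/L) (x₀ the left endpoint), so the inequality holds for all u iff (1−α)(π/L)² ≥ α − c, i.e. α ≤ ((π/L)² + c)/((π/L)² + 1) = (1 + c(L/π)²)/(1 + (L/π)²). (Direct route, valid since c ≤ 0: Poincaré gives c∫u² ≥ c(L/π)²∫(u')², so a(u,u) ≥ (1 + c(L/π)²)∫(u')², while ||u||_{H^1}² ≤ (1 + (L/π)²)∫(u')²; dividing yields the same α.) With (π/L)² = π^2/36 and c = 0, the largest admissible constant is α = ((π/L)² + c)/((π/L)² + 1).
Simplifying, α = π^2/(π^2 + 36).


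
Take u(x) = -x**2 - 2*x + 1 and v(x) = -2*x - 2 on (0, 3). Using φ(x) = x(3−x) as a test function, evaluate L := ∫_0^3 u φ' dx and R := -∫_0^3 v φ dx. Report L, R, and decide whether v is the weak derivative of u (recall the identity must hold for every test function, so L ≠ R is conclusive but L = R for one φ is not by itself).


LHS = 45/2, RHS = 45/2. Yes, v = u' weakly.

u(x) = -x**2 - 2*x + 1, classical derivative u'(x) = -2*x - 2.
φ(x) = x(3−x), so φ'(x) = 3 - 2*x.
Note φ(0) = φ(3) = 0, so the boundary term u·φ vanishes.
LHS = ∫_0^3 u(x) φ'(x) dx = ∫_0^3 (2*x^3 + x^2 - 8*x + 3) dx. Term by term:
  ∫_0^3 2*x^3 dx = 81/2;  ∫_0^3 x^2 dx = 9;  ∫_0^3 -8*x dx = -36;
  ∫_0^3 3 dx = 9.
Sum: 81/2 + 9 − 36 + 9 = 45/2.
So LHS = 45/2.
∫_0^3 v(x) φ(x) dx = ∫_0^3 (2*x^3 - 4*x^2 - 6*x) dx. Term by term:
  ∫_0^3 2*x^3 dx = 81/2;  ∫_0^3 -4*x^2 dx = -36;  ∫_0^3 -6*x dx = -27.
Sum: 81/2 − 36 − 27 = -45/2.
So RHS = -∫_0^3 v(x) φ(x) dx = 45/2.
LHS = RHS, so the identity holds for this test φ.
Moreover u is smooth here and v(x) = u'(x) = -2*x - 2 pointwise, so the identity holds for every test function. Hence v is the weak derivative of u.


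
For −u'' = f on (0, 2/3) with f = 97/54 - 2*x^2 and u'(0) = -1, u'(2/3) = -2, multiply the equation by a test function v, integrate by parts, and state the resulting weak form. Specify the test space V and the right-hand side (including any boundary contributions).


V = H^1(0, 2/3) (v unrestricted at boundary; u is determined up to an additive constant); weak form: ∫_0^2/3 u'v' dx = ∫_0^2/3 (97/54 - 2*x^2) v dx − 2·v(2/3) + v(0) for all v ∈ V.

Multiply both sides by a test function v and integrate from 0 to 2/3:
  ∫_0^2/3 −u''(x) v(x) dx = ∫_0^2/3 f(x) v(x) dx.
Integrate the LHS by parts once:
  ∫_0^2/3 −u'' v dx = −[u'(x) v(x)]_0^2/3 + ∫_0^2/3 u'(x) v'(x) dx.
Thus ∫_0^2/3 u'(x) v'(x) dx = ∫_0^2/3 f(x) v(x) dx + [u'(x) v(x)]_0^2/3.
Choose V so that boundary terms are either known or forced to vanish.
u has inhomogeneous Neumann u'(0) = -1, u'(2/3) = -2. [u' v]_0^2/3 = (-2)·v(2/3) − (-1)·v(0) = − 2·v(2/3) + v(0). Take V = H^1(0, 2/3); boundary term becomes part of RHS.
Weak formulation: find u (satisfying any essential BC) such that ∫_0^2/3 u'(x) v'(x) dx = ∫_0^2/3 f v dx − 2·v(2/3) + v(0) for all v ∈ V (Neumann data are natural BCs: they enter the RHS as boundary terms).
Substituting f(x) = 97/54 - 2*x^2, the right-hand side is ∫_0^2/3 (97/54 - 2*x^2) v dx − 2·v(2/3) + v(0).
Compatibility check (pure Neumann): taking v ≡ 1 ∈ V gives 0 = ∫_0^2/3 f dx + (-2) − (-1), i.e. ∫_0^2/3 f dx must equal u'(0) − u'(2/3) = 1. Indeed ∫_0^2/3 (97/54 - 2*x^2) dx = 1, so the data are compatible. The solution is then unique only up to an additive constant (fix it e.g. by requiring ∫_0^2/3 u dx = 0).


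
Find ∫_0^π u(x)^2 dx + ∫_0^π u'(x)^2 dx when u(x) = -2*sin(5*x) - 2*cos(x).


||u||_{H^1(0,π)}^2 = 56*π

u'(x) = 2*sin(x) - 10*cos(5*x).
Expand u² and (u')² and integrate term by term on (0, π), using: for integers n ≥ 1, ∫_0^π sin²(nx) dx = ∫_0^π cos²(nx) dx = π/2; for n ≠ n', ∫_0^π sin(nx)sin(n'x) dx = ∫_0^π cos(nx)cos(n'x) dx = 0; and by product-to-sum, ∫_0^π sin(nx)cos(n'x) dx = ½∫_0^π [sin((n+n')x) + sin((n−n')x)] dx, which is 0 when n+n' is even and 2n/(n²−n'²) when n+n' is odd (it need not vanish on (0, π)).
  u² squared terms: (-2)²·∫cos(x)² dx = 4·π/2 = 2*π;  (-2)²·∫sin(5x)² dx = 4·π/2 = 2*π.
  u² cross terms: 2·(-2)·(-2)·∫cos(x)·sin(5x) dx = 8·(0) = 0.
  So ∫_0^π u² dx = 2*π + 2*π + 0 = 4*π.
  (u')² squared terms: (-10)²·∫cos(5x)² dx = 100·π/2 = 50*π;  (2)²·∫sin(x)² dx = 4·π/2 = 2*π.
  (u')² cross terms: 2·(-10)·(2)·∫cos(5x)·sin(x) dx = -40·(0) = 0.
  So ∫_0^π (u')² dx = 50*π + 2*π + 0 = 52*π.
||u||_{H^1}^2 = (4*π) + (52*π) = 56*π.


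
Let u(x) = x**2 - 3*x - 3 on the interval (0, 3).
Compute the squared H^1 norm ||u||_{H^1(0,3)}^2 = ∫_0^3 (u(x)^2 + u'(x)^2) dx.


||u||_{H^1}^2 = 711/10

The H^1 norm (squared) on an interval (0, L) is
  ||u||_{H^1}^2 = ∫_0^L u(x)^2 dx + ∫_0^L u'(x)^2 dx.
Compute u'(x) = 2*x - 3.
Then u(x)^2 = x**4 - 6*x**3 + 3*x**2 + 18*x + 9 and u'(x)^2 = 4*x**2 - 12*x + 9.
Integrate each monomial from 0 to 3 using ∫_0^3 c·x^n dx = c·3^(n+1)/(n+1):
  ∫_0^3 u(x)^2 dx = ∫_0^3 (x^4 - 6*x^3 + 3*x^2 + 18*x + 9) dx. Term by term:
    ∫_0^3 x^4 dx = 243/5;  ∫_0^3 -6*x^3 dx = -243/2;  ∫_0^3 3*x^2 dx = 27;
    ∫_0^3 18*x dx = 81;  ∫_0^3 9 dx = 27.
  Sum: 243/5 − 243/2 + 27 + 81 + 27 = 621/10.
  ∫_0^3 u'(x)^2 dx = ∫_0^3 (4*x^2 - 12*x + 9) dx. Term by term:
    ∫_0^3 4*x^2 dx = 36;  ∫_0^3 -12*x dx = -54;  ∫_0^3 9 dx = 27.
  Sum: 36 − 54 + 27 = 9.
Adding: ||u||_{H^1}^2 = 621/10 + 9 = 711/10.


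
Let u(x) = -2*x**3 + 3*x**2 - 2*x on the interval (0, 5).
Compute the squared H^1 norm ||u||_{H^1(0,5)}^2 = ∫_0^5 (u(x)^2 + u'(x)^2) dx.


||u||_{H^1}^2 = 751370/21

The H^1 norm (squared) on an interval (0, L) is
  ||u||_{H^1}^2 = ∫_0^L u(x)^2 dx + ∫_0^L u'(x)^2 dx.
Compute u'(x) = -6*x**2 + 6*x - 2.
Then u(x)^2 = 4*x**6 - 12*x**5 + 17*x**4 - 12*x**3 + 4*x**2 and u'(x)^2 = 36*x**4 - 72*x**3 + 60*x**2 - 24*x + 4.
Integrate each monomial from 0 to 5 using ∫_0^5 c·x^n dx = c·5^(n+1)/(n+1):
  ∫_0^5 u(x)^2 dx = ∫_0^5 (4*x^6 - 12*x^5 + 17*x^4 - 12*x^3 + 4*x^2) dx. Term by term:
    ∫_0^5 4*x^6 dx = 312500/7;  ∫_0^5 -12*x^5 dx = -31250;  ∫_0^5 17*x^4 dx = 10625;
    ∫_0^5 -12*x^3 dx = -1875;  ∫_0^5 4*x^2 dx = 500/3.
  Sum: 312500/7 − 31250 + 10625 − 1875 + 500/3 = 468500/21.
  ∫_0^5 u'(x)^2 dx = ∫_0^5 (36*x^4 - 72*x^3 + 60*x^2 - 24*x + 4) dx. Term by term:
    ∫_0^5 36*x^4 dx = 22500;  ∫_0^5 -72*x^3 dx = -11250;  ∫_0^5 60*x^2 dx = 2500;
    ∫_0^5 -24*x dx = -300;  ∫_0^5 4 dx = 20.
  Sum: 22500 − 11250 + 2500 − 300 + 20 = 13470.
Adding: ||u||_{H^1}^2 = 468500/21 + 13470 = 751370/21.


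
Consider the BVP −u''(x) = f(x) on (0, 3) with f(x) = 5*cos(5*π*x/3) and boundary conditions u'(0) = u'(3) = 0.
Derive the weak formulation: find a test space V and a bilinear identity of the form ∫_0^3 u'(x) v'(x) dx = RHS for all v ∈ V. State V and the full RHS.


V = H^1(0, 3) (no boundary constraint on v; u is determined up to an additive constant); weak form: ∫_0^3 u'v' dx = ∫_0^3 (5*cos(5*π*x/3)) v dx for all v ∈ V.

Multiply both sides by a test function v and integrate from 0 to 3:
  ∫_0^3 −u''(x) v(x) dx = ∫_0^3 f(x) v(x) dx.
Integrate the LHS by parts once:
  ∫_0^3 −u'' v dx = −[u'(x) v(x)]_0^3 + ∫_0^3 u'(x) v'(x) dx.
Thus ∫_0^3 u'(x) v'(x) dx = ∫_0^3 f(x) v(x) dx + [u'(x) v(x)]_0^3.
Choose V so that boundary terms are either known or forced to vanish.
u has homogeneous Neumann: u'(0) = u'(3) = 0. So [u' v]_0^3 = 0·v(3) − 0·v(0) = 0 for any v; take V = H^1(0, 3).
Weak formulation: find u (satisfying any essential BC) such that ∫_0^3 u'(x) v'(x) dx = ∫_0^3 f v dx for all v ∈ V (homogeneous Neumann, so boundary terms vanish).
Substituting f(x) = 5*cos(5*π*x/3), the right-hand side is ∫_0^3 (5*cos(5*π*x/3)) v dx.
Compatibility check (pure Neumann): taking v ≡ 1 ∈ V gives 0 = ∫_0^3 f dx + (0) − (0), i.e. ∫_0^3 f dx must equal u'(0) − u'(3) = 0. Indeed ∫_0^3 (5*cos(5*π*x/3)) dx = 0, so the data are compatible. The solution is then unique only up to an additive constant (fix it e.g. by requiring ∫_0^3 u dx = 0).


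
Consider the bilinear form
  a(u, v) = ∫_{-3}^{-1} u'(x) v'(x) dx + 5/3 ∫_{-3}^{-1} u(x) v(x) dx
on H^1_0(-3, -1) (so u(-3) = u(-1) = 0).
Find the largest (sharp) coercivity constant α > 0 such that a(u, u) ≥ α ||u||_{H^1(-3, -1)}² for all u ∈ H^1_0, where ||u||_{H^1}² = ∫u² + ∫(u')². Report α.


α = 1

Coercivity of a(·,·) on H^1_0(-3, -1) means a(u, u) ≥ α ||u||_{H^1}² for every u ∈ H^1_0.
The interval has length L = 2, and Poincaré/coercivity depend only on L. Here a(u, u) = ∫(u')² + (5/3)·∫u².
Here c = 5/3 ≥ 1, so a(u,u) = ∫(u')² + c∫u² ≥ ∫(u')² + ∫u² = ||u||_{H^1}², i.e. α = 1 works. No larger α is possible: a(u,u) ≥ α||u||_{H^1}² means (1−α)∫(u')² ≥ (α−c)∫u², and for the modes u_n = sin(nπ(x−x₀)/L) (x₀ the left endpoint) one has ∫u_n²/∫(u_n')² = (L/(nπ))² → 0, so a(u_n,u_n)/||u_n||_{H^1}² → 1. Hence the optimal constant is α = 1.
Therefore α = 1.


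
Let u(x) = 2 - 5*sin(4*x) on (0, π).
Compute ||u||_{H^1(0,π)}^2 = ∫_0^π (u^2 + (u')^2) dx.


||u||_{H^1(0,π)}^2 = 433*π/2

u'(x) = -20*cos(4*x).
Expand u² and (u')² and integrate term by term on (0, π), using: for integers n ≥ 1, ∫_0^π sin²(nx) dx = ∫_0^π cos²(nx) dx = π/2; for n ≠ n', ∫_0^π sin(nx)sin(n'x) dx = ∫_0^π cos(nx)cos(n'x) dx = 0; and by product-to-sum, ∫_0^π sin(nx)cos(n'x) dx = ½∫_0^π [sin((n+n')x) + sin((n−n')x)] dx, which is 0 when n+n' is even and 2n/(n²−n'²) when n+n' is odd (it need not vanish on (0, π)). For the constant mode: ∫_0^π 1 dx = π, ∫_0^π cos(nx) dx = 0, ∫_0^π sin(nx) dx = (1−(−1)^n)/n.
  u² squared terms: (2)²·∫1 dx = 4·π = 4*π;  (-5)²·∫sin(4x)² dx = 25·π/2 = 25*π/2.
  u² cross terms: 2·(2)·(-5)·∫1·sin(4x) dx = -20·(0) = 0.
  So ∫_0^π u² dx = 4*π + 25*π/2 + 0 = 33*π/2.
  (u')² squared terms: (-20)²·∫cos(4x)² dx = 400·π/2 = 200*π.
  So ∫_0^π (u')² dx = 200*π.
||u||_{H^1}^2 = (33*π/2) + (200*π) = 433*π/2.


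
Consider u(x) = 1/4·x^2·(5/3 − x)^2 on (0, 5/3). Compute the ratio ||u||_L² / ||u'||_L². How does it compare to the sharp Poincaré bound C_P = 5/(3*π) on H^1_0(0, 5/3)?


||u||_L² / ||u'||_L² = 5*sqrt(3)/18 < C_P = 5/(3*π).

u(x) = 1/4·x^2·(5/3 − x)^2, so u'(x) = x*(3*x - 5)*(6*x - 5)/18.
u(x) = 1/4·x^2·(5/3 − x)^2 vanishes at x = 0 and x = 5/3, so u ∈ H^1_0(0, 5/3). Differentiate via the product rule and integrate the resulting polynomials term by term.
  ∫_0^5/3 u² dx = ∫_0^5/3 (x^8/16 - 5*x^7/12 + 25*x^6/24 - 125*x^5/108 + 625*x^4/1296) dx. Term by term:
    ∫_0^5/3 x^8/16 dx = 1953125/2834352;  ∫_0^5/3 -5*x^7/12 dx = -1953125/629856;  ∫_0^5/3 25*x^6/24 dx = 1953125/367416;
    ∫_0^5/3 -125*x^5/108 dx = -1953125/472392;  ∫_0^5/3 625*x^4/1296 dx = 390625/314928.
  Sum: 1953125/2834352 − 1953125/629856 + 1953125/367416 − 1953125/472392 + 390625/314928 = 390625/39680928.
  ∫_0^5/3 (u')² dx = ∫_0^5/3 (x^6 - 5*x^5 + 325*x^4/36 - 125*x^3/18 + 625*x^2/324) dx. Term by term:
    ∫_0^5/3 x^6 dx = 78125/15309;  ∫_0^5/3 -5*x^5 dx = -78125/4374;  ∫_0^5/3 325*x^4/36 dx = 203125/8748;
    ∫_0^5/3 -125*x^3/18 dx = -78125/5832;  ∫_0^5/3 625*x^2/324 dx = 78125/26244.
  Sum: 78125/15309 − 78125/4374 + 203125/8748 − 78125/5832 + 78125/26244 = 15625/367416.
∫_0^5/3 u² dx = 390625/39680928, so ||u||_L² = 625*sqrt(42)/40824.
∫_0^5/3 (u')² dx = 15625/367416, so ||u'||_L² = 125*sqrt(14)/2268.
Ratio ||u||_L² / ||u'||_L² = 5*sqrt(3)/18.
Sharp Poincaré constant on H^1_0(0, 5/3) is C_P = L/π = 5/(3*π), achieved by sin(3*π/5·x).
A polynomial bump cannot attain the sharp Poincaré constant (only the first sine eigenfunction does), so the ratio is strictly less than C_P, consistent with ||u||_L² ≤ C_P ||u'||_L².
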